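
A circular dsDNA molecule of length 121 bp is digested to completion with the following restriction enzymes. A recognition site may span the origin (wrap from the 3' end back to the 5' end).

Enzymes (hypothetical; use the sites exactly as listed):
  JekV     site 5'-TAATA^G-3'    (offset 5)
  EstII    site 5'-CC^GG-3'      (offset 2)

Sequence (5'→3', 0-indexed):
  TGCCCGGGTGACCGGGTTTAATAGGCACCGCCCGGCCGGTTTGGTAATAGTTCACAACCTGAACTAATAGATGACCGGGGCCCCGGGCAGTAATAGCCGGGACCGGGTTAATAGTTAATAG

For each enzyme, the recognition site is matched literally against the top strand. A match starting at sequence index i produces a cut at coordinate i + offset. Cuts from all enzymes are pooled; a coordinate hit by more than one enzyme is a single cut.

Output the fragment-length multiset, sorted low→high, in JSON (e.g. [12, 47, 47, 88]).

[3,4,6,6,7,7,8,8,9,10,10,11,12,20]

Scan for sites:
  JekV (TAATAG, off=5): starts [18, 44, 64, 90, 108, 115] → cuts [23, 49, 69, 95, 113, 120]
  EstII (CCGG, off=2): starts [3, 11, 31, 35, 74, 82, 96, 102] → cuts [5, 13, 33, 37, 76, 84, 98, 104]

Pooled cuts: [5, 13, 23, 33, 37, 49, 69, 76, 84, 95, 98, 104, 113, 120]

Fragments:
  5→13: 8 bp
  13→23: 10 bp
  23→33: 10 bp
  33→37: 4 bp
  37→49: 12 bp
  49→69: 20 bp
  69→76: 7 bp
  76→84: 8 bp
  84→95: 11 bp
  95→98: 3 bp
  98→104: 6 bp
  104→113: 9 bp
  113→120: 7 bp
  120→5 (wrap): 121-120+5 = 6 bp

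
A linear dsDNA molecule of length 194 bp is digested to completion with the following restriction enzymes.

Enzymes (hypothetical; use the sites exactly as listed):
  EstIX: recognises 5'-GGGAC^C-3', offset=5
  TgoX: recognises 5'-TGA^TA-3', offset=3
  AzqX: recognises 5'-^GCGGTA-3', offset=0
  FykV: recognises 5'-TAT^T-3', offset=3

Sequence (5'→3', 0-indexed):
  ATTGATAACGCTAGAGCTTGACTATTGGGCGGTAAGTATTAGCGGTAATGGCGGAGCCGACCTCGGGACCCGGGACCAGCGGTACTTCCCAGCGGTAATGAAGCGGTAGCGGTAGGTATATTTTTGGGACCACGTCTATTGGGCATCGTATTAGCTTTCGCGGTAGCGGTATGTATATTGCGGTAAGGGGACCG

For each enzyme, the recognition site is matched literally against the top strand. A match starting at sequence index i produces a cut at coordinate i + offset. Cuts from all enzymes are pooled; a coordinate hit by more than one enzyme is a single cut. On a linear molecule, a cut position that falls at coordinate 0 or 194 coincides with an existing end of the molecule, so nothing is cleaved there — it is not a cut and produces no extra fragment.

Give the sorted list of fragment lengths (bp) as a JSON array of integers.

[1,2,2,2,3,5,6,6,7,8,9,9,11,11,12,13,13,13,13,20,28]

Scan for sites:
  EstIX (GGGACC, off=5): starts [64, 71, 125, 187] → cuts [69, 76, 130, 192]
  TgoX (TGATA, off=3): starts [2] → cuts [5]
  AzqX (GCGGTA, off=0): starts [28, 41, 78, 91, 102, 108, 159, 165, 179] → cuts [28, 41, 78, 91, 102, 108, 159, 165, 179]
  FykV (TATT, off=3): starts [22, 36, 118, 136, 148, 175] → cuts [25, 39, 121, 139, 151, 178]

All cut coordinates (distinct, sorted): [5, 25, 28, 39, 41, 69, 76, 78, 91, 102, 108, 121, 130, 139, 151, 159, 165, 178, 179, 192]

Fragments:
  [0,5): 5 bp
  [5,25): 20 bp
  [25,28): 3 bp
  [28,39): 11 bp
  [39,41): 2 bp
  [41,69): 28 bp
  [69,76): 7 bp
  [76,78): 2 bp
  [78,91): 13 bp
  [91,102): 11 bp
  [102,108): 6 bp
  [108,121): 13 bp
  [121,130): 9 bp
  [130,139): 9 bp
  [139,151): 12 bp
  [151,159): 8 bp
  [159,165): 6 bp
  [165,178): 13 bp
  [178,179): 1 bp
  [179,192): 13 bp
  [192,194): 2 bp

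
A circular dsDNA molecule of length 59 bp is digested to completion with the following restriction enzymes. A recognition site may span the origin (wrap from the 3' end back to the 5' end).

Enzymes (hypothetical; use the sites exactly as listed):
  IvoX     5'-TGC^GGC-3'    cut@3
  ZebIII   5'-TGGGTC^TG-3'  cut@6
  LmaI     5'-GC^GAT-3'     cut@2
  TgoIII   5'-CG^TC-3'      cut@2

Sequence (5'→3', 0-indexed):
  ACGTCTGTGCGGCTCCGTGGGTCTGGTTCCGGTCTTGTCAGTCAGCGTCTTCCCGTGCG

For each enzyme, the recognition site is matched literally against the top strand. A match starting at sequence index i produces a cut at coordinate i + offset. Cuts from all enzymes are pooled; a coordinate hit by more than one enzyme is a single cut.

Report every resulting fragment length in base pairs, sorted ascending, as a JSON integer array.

Site scan:
  IvoX TGCGGC/3: at [7] ⇒ [10]
  ZebIII TGGGTCTG/6: at [17] ⇒ [23]
  LmaI (GCGAT, off=2): no sites
  TgoIII CGTC/2: at [1, 45] ⇒ [3, 47]

All cut coordinates (distinct, sorted): [3, 10, 23, 47]

Fragments:
  3→10: 7 bp
  10→23: 13 bp
  23→47: 24 bp
  47→3 (wrap): 59-47+3 = 15 bp

[7,13,15,24]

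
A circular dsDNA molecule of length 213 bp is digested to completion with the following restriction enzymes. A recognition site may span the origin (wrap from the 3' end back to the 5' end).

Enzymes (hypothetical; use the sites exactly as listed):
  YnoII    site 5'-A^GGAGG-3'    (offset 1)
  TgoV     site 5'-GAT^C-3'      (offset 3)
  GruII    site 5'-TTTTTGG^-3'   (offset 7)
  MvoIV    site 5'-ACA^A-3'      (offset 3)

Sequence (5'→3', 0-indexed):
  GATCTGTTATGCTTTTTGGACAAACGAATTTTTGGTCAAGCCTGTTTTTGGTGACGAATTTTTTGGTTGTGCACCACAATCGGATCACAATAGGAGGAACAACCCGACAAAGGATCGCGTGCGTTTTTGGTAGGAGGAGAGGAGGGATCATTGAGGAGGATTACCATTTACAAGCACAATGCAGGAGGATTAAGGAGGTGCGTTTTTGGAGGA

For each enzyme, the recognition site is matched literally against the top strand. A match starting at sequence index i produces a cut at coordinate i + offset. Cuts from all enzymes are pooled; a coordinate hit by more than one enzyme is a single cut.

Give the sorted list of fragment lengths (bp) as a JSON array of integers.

[2,3,3,4,5,6,6,6,7,7,8,8,8,9,10,12,13,15,15,16,16,16,18]

Site scan:
  YnoII AGGAGG/1: at [91, 131, 139, 153, 182, 192] ⇒ [92, 132, 140, 154, 183, 193]
  TgoV GATC/3: at [0, 82, 112, 145] ⇒ [3, 85, 115, 148]
  GruII TTTTTGG/7: at [12, 28, 44, 59, 123, 202] ⇒ [19, 35, 51, 66, 130, 209]
  MvoIV ACAA/3: at [19, 75, 86, 98, 106, 169, 175] ⇒ [22, 78, 89, 101, 109, 172, 178]

All cut coordinates (distinct, sorted): [3, 19, 22, 35, 51, 66, 78, 85, 89, 92, 101, 109, 115, 130, 132, 140, 148, 154, 172, 178, 183, 193, 209]

Fragment lengths:
  3→19: 16 bp
  19→22: 3 bp
  22→35: 13 bp
  35→51: 16 bp
  51→66: 15 bp
  66→78: 12 bp
  78→85: 7 bp
  85→89: 4 bp
  89→92: 3 bp
  92→101: 9 bp
  101→109: 8 bp
  109→115: 6 bp
  115→130: 15 bp
  130→132: 2 bp
  132→140: 8 bp
  140→148: 8 bp
  148→154: 6 bp
  154→172: 18 bp
  172→178: 6 bp
  178→183: 5 bp
  183→193: 10 bp
  193→209: 16 bp
  209→3 (wrap): 213-209+3 = 7 bp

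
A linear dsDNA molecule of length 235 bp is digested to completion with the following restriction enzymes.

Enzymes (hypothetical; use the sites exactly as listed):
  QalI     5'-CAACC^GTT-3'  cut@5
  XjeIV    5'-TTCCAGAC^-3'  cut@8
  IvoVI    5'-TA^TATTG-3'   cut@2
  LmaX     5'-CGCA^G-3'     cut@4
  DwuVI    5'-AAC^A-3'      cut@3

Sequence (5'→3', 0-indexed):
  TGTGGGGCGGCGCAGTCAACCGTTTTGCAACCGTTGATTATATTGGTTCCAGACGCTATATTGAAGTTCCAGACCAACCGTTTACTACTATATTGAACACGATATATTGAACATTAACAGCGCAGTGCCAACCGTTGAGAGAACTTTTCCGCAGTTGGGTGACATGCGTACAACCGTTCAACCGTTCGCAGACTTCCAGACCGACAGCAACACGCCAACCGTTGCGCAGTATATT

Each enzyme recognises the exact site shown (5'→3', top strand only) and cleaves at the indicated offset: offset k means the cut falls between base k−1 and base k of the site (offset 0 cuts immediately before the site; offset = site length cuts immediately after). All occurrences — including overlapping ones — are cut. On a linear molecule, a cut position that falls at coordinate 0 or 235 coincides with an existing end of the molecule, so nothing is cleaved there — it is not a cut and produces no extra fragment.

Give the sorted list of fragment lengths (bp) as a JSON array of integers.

[4,5,6,6,6,7,7,7,8,8,8,8,8,9,9,10,11,11,11,14,14,16,20,22]

Per-enzyme occurrences:
  QalI CAACCGTT/5: at [16, 27, 74, 128, 170, 178, 215] ⇒ [21, 32, 79, 133, 175, 183, 220]
  XjeIV TTCCAGAC/8: at [46, 66, 193] ⇒ [54, 74, 201]
  IvoVI TATATTG/2: at [38, 56, 88, 102] ⇒ [40, 58, 90, 104]
  LmaX CGCAG/4: at [10, 120, 149, 186, 224] ⇒ [14, 124, 153, 190, 228]
  DwuVI AACA/3: at [95, 109, 115, 208] ⇒ [98, 112, 118, 211]

Pooled cuts: [14, 21, 32, 40, 54, 58, 74, 79, 90, 98, 104, 112, 118, 124, 133, 153, 175, 183, 190, 201, 211, 220, 228]

Fragments:
  [0,14): 14 bp
  [14,21): 7 bp
  [21,32): 11 bp
  [32,40): 8 bp
  [40,54): 14 bp
  [54,58): 4 bp
  [58,74): 16 bp
  [74,79): 5 bp
  [79,90): 11 bp
  [90,98): 8 bp
  [98,104): 6 bp
  [104,112): 8 bp
  [112,118): 6 bp
  [118,124): 6 bp
  [124,133): 9 bp
  [133,153): 20 bp
  [153,175): 22 bp
  [175,183): 8 bp
  [183,190): 7 bp
  [190,201): 11 bp
  [201,211): 10 bp
  [211,220): 9 bp
  [220,228): 8 bp
  [228,235): 7 bp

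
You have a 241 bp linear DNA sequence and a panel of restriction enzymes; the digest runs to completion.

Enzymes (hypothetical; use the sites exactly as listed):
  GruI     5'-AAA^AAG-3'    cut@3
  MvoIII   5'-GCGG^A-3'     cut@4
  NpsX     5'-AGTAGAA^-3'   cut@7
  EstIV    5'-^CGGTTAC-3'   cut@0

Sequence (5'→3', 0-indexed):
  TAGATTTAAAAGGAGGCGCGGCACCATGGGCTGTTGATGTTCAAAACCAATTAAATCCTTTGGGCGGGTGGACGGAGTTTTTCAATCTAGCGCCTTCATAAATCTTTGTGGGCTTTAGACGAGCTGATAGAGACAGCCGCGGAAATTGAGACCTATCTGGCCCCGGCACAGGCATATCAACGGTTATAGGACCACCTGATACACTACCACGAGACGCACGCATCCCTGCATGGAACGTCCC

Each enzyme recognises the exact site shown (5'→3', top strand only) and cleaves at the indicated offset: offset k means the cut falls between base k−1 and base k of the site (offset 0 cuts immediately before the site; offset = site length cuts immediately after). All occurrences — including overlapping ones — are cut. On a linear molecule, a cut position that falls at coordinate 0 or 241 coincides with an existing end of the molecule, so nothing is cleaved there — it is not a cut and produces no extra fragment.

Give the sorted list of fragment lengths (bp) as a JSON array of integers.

Scan for sites:
  GruI (AAAAAG, off=3): no sites
  MvoIII (GCGGA, off=4): starts [138] → cuts [142]
  NpsX (AGTAGAA, off=7): no sites
  EstIV (CGGTTAC, off=0): no sites

All cut coordinates (distinct, sorted): [142]

Fragments:
  [0,142): 142 bp
  [142,241): 99 bp

[99,142]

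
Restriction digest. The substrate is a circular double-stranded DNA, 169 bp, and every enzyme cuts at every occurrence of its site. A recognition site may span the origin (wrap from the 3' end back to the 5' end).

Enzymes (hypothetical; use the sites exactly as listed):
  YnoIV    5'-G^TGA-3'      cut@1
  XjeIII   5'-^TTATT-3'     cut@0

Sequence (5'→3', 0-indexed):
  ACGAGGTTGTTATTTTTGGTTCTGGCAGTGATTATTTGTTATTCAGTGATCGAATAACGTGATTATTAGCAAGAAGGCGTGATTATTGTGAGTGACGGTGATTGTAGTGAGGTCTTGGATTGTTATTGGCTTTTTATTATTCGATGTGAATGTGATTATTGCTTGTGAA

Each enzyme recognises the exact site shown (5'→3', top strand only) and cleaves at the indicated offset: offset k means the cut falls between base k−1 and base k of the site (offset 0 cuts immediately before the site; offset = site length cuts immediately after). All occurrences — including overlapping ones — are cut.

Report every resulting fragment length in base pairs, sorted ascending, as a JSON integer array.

[3,3,3,3,3,4,6,6,6,7,8,9,10,10,11,13,13,15,17,19]

Site scan:
  YnoIV GTGA/1: at [27, 45, 58, 78, 87, 91, 97, 106, 145, 151, 164] ⇒ [28, 46, 59, 79, 88, 92, 98, 107, 146, 152, 165]
  XjeIII TTATT/0: at [9, 31, 38, 62, 82, 122, 133, 136, 155] ⇒ [9, 31, 38, 62, 82, 122, 133, 136, 155]

Pooled cuts: [9, 28, 31, 38, 46, 59, 62, 79, 82, 88, 92, 98, 107, 122, 133, 136, 146, 152, 155, 165]

Fragments:
  9→28: 19 bp
  28→31: 3 bp
  31→38: 7 bp
  38→46: 8 bp
  46→59: 13 bp
  59→62: 3 bp
  62→79: 17 bp
  79→82: 3 bp
  82→88: 6 bp
  88→92: 4 bp
  92→98: 6 bp
  98→107: 9 bp
  107→122: 15 bp
  122→133: 11 bp
  133→136: 3 bp
  136→146: 10 bp
  146→152: 6 bp
  152→155: 3 bp
  155→165: 10 bp
  165→9 (wrap): 169-165+9 = 13 bp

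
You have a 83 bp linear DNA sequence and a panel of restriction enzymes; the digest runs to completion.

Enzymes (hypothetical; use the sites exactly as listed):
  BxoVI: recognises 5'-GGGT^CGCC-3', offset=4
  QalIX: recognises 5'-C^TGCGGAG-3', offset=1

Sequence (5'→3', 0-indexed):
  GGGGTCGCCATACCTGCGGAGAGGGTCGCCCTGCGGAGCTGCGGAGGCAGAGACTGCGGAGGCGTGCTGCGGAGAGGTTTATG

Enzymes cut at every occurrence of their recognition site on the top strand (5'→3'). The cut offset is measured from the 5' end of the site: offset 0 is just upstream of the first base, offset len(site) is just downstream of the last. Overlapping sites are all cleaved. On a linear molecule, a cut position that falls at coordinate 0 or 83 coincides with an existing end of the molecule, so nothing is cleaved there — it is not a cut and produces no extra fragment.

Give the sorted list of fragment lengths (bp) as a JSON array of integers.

[5,5,8,9,12,13,15,16]

Per-enzyme occurrences:
  BxoVI GGGTCGCC/4: at [1, 22] ⇒ [5, 26]
  QalIX CTGCGGAG/1: at [13, 30, 38, 53, 66] ⇒ [14, 31, 39, 54, 67]

Pooled cuts: [5, 14, 26, 31, 39, 54, 67]

Fragments:
  [0,5): 5 bp
  [5,14): 9 bp
  [14,26): 12 bp
  [26,31): 5 bp
  [31,39): 8 bp
  [39,54): 15 bp
  [54,67): 13 bp
  [67,83): 16 bp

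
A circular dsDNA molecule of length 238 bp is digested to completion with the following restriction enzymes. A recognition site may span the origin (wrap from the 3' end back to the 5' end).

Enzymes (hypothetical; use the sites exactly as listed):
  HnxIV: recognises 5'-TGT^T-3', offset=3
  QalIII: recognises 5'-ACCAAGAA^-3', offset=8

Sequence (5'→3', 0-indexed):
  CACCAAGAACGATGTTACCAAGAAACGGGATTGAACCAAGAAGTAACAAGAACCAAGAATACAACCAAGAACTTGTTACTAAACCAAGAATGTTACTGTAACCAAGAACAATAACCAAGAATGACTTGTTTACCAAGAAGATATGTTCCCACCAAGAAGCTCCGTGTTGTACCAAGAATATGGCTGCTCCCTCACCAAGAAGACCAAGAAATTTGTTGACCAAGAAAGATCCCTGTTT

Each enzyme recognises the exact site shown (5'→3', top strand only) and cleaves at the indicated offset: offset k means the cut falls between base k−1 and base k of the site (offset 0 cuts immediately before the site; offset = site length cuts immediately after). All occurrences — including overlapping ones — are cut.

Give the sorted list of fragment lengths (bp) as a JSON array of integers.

[3,5,6,6,7,8,9,9,9,10,10,10,11,11,12,12,13,14,15,17,18,23]

Site scan:
  HnxIV TGTT/3: at [12, 73, 90, 126, 143, 164, 213, 233] ⇒ [15, 76, 93, 129, 146, 167, 216, 236]
  QalIII ACCAAGAA/8: at [1, 16, 34, 51, 63, 82, 100, 113, 131, 150, 170, 193, 202, 218] ⇒ [9, 24, 42, 59, 71, 90, 108, 121, 139, 158, 178, 201, 210, 226]

All cut coordinates (distinct, sorted): [9, 15, 24, 42, 59, 71, 76, 90, 93, 108, 121, 129, 139, 146, 158, 167, 178, 201, 210, 216, 226, 236]

Fragments:
  9→15: 6 bp
  15→24: 9 bp
  24→42: 18 bp
  42→59: 17 bp
  59→71: 12 bp
  71→76: 5 bp
  76→90: 14 bp
  90→93: 3 bp
  93→108: 15 bp
  108→121: 13 bp
  121→129: 8 bp
  129→139: 10 bp
  139→146: 7 bp
  146→158: 12 bp
  158→167: 9 bp
  167→178: 11 bp
  178→201: 23 bp
  201→210: 9 bp
  210→216: 6 bp
  216→226: 10 bp
  226→236: 10 bp
  236→9 (wrap): 238-236+9 = 11 bp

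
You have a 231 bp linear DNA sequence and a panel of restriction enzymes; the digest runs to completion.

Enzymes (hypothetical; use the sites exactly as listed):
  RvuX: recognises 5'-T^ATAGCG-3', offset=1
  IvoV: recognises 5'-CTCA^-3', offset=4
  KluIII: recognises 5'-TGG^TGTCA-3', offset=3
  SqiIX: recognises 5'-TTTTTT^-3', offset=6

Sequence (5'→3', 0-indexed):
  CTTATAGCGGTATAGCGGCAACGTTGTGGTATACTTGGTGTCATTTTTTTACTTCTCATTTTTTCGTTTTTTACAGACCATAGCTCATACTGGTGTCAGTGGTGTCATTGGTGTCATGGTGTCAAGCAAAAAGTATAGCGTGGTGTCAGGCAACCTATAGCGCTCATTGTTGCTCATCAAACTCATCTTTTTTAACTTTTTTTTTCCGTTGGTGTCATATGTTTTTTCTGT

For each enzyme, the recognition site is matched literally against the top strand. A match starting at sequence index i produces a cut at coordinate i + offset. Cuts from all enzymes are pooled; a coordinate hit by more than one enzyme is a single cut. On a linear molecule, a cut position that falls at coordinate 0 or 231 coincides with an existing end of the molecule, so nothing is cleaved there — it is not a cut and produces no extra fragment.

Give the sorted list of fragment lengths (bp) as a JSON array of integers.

[1,1,1,1,3,4,6,6,7,8,8,8,8,8,9,9,9,9,9,10,10,11,13,15,15,15,27]

Per-enzyme occurrences:
  RvuX TATAGCG/1: at [2, 10, 133, 155] ⇒ [3, 11, 134, 156]
  IvoV CTCA/4: at [54, 83, 162, 172, 181] ⇒ [58, 87, 166, 176, 185]
  KluIII TGGTGTCA/3: at [35, 90, 99, 108, 116, 140, 209] ⇒ [38, 93, 102, 111, 119, 143, 212]
  SqiIX TTTTTT/6: at [43, 44, 58, 66, 187, 196, 197, 198, 199, 221] ⇒ [49, 50, 64, 72, 193, 202, 203, 204, 205, 227]

All cut coordinates (distinct, sorted): [3, 11, 38, 49, 50, 58, 64, 72, 87, 93, 102, 111, 119, 134, 143, 156, 166, 176, 185, 193, 202, 203, 204, 205, 212, 227]

Fragments:
  [0,3): 3 bp
  [3,11): 8 bp
  [11,38): 27 bp
  [38,49): 11 bp
  [49,50): 1 bp
  [50,58): 8 bp
  [58,64): 6 bp
  [64,72): 8 bp
  [72,87): 15 bp
  [87,93): 6 bp
  [93,102): 9 bp
  [102,111): 9 bp
  [111,119): 8 bp
  [119,134): 15 bp
  [134,143): 9 bp
  [143,156): 13 bp
  [156,166): 10 bp
  [166,176): 10 bp
  [176,185): 9 bp
  [185,193): 8 bp
  [193,202): 9 bp
  [202,203): 1 bp
  [203,204): 1 bp
  [204,205): 1 bp
  [205,212): 7 bp
  [212,227): 15 bp
  [227,231): 4 bp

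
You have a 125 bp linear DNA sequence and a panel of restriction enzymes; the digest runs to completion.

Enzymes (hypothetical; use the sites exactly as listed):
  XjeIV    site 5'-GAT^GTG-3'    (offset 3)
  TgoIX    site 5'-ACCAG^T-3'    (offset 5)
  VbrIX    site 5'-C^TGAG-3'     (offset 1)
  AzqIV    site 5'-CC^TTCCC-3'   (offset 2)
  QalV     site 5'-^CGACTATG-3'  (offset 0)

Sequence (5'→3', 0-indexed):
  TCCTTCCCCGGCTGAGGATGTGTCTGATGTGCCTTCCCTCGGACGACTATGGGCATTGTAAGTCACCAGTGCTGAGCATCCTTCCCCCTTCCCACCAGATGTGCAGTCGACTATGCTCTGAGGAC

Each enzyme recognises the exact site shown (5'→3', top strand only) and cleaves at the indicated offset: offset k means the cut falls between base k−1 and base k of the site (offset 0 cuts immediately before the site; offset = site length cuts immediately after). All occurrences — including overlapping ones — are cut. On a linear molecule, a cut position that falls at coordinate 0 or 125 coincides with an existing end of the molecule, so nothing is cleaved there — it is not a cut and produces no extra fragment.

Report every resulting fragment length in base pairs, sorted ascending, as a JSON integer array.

Per-enzyme occurrences:
  XjeIV (GATGTG, off=3): starts [16, 25, 97] → cuts [19, 28, 100]
  TgoIX (ACCAGT, off=5): starts [64] → cuts [69]
  VbrIX (CTGAG, off=1): starts [11, 71, 117] → cuts [12, 72, 118]
  AzqIV (CCTTCCC, off=2): starts [1, 31, 79, 86] → cuts [3, 33, 81, 88]
  QalV (CGACTATG, off=0): starts [43, 107] → cuts [43, 107]

All cut coordinates (distinct, sorted): [3, 12, 19, 28, 33, 43, 69, 72, 81, 88, 100, 107, 118]

Fragments:
  [0,3): 3 bp
  [3,12): 9 bp
  [12,19): 7 bp
  [19,28): 9 bp
  [28,33): 5 bp
  [33,43): 10 bp
  [43,69): 26 bp
  [69,72): 3 bp
  [72,81): 9 bp
  [81,88): 7 bp
  [88,100): 12 bp
  [100,107): 7 bp
  [107,118): 11 bp
  [118,125): 7 bp

[3,3,5,7,7,7,7,9,9,9,10,11,12,26]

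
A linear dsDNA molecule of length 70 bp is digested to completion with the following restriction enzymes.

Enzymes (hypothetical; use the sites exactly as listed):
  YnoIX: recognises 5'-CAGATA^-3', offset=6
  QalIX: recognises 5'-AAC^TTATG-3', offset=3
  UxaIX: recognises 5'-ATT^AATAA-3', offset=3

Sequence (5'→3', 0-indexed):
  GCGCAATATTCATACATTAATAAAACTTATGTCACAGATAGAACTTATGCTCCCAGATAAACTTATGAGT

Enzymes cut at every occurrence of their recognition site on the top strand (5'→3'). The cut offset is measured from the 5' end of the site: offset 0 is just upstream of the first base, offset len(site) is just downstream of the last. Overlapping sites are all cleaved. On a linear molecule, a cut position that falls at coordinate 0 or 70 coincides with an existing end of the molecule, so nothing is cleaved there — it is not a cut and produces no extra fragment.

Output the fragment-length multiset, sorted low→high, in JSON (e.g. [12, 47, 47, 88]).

Site scan:
  YnoIX (CAGATA, off=6): starts [34, 53] → cuts [40, 59]
  QalIX (AACTTATG, off=3): starts [23, 41, 59] → cuts [26, 44, 62]
  UxaIX (ATTAATAA, off=3): starts [15] → cuts [18]

All cut coordinates (distinct, sorted): [18, 26, 40, 44, 59, 62]

Fragments:
  [0,18): 18 bp
  [18,26): 8 bp
  [26,40): 14 bp
  [40,44): 4 bp
  [44,59): 15 bp
  [59,62): 3 bp
  [62,70): 8 bp

[3,4,8,8,14,15,18]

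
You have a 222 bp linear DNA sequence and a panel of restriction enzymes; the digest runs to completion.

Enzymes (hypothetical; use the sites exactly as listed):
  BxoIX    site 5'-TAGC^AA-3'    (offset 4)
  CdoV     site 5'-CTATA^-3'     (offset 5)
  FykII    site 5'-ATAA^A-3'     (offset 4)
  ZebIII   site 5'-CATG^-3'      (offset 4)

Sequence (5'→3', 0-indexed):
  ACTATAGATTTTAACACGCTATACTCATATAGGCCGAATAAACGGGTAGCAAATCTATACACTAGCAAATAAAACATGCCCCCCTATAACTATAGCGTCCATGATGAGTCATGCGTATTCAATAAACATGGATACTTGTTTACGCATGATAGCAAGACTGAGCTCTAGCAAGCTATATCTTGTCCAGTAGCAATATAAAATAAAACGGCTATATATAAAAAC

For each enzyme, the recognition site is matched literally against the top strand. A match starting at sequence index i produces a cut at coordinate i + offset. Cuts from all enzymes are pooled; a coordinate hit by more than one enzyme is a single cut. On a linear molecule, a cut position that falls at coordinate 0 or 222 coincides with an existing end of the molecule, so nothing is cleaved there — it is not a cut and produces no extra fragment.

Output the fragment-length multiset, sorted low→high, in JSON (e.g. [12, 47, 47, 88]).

Scan for sites:
  BxoIX TAGCAA/4: at [46, 62, 149, 165, 187] ⇒ [50, 66, 153, 169, 191]
  CdoV CTATA/5: at [1, 18, 54, 83, 89, 172, 208] ⇒ [6, 23, 59, 88, 94, 177, 213]
  FykII ATAAA/4: at [37, 68, 121, 194, 199, 214] ⇒ [41, 72, 125, 198, 203, 218]
  ZebIII CATG/4: at [74, 99, 109, 126, 144] ⇒ [78, 103, 113, 130, 148]

Pooled cuts: [6, 23, 41, 50, 59, 66, 72, 78, 88, 94, 103, 113, 125, 130, 148, 153, 169, 177, 191, 198, 203, 213, 218]

Fragments:
  [0,6): 6 bp
  [6,23): 17 bp
  [23,41): 18 bp
  [41,50): 9 bp
  [50,59): 9 bp
  [59,66): 7 bp
  [66,72): 6 bp
  [72,78): 6 bp
  [78,88): 10 bp
  [88,94): 6 bp
  [94,103): 9 bp
  [103,113): 10 bp
  [113,125): 12 bp
  [125,130): 5 bp
  [130,148): 18 bp
  [148,153): 5 bp
  [153,169): 16 bp
  [169,177): 8 bp
  [177,191): 14 bp
  [191,198): 7 bp
  [198,203): 5 bp
  [203,213): 10 bp
  [213,218): 5 bp
  [218,222): 4 bp

[4,5,5,5,5,6,6,6,6,7,7,8,9,9,9,10,10,10,12,14,16,17,18,18]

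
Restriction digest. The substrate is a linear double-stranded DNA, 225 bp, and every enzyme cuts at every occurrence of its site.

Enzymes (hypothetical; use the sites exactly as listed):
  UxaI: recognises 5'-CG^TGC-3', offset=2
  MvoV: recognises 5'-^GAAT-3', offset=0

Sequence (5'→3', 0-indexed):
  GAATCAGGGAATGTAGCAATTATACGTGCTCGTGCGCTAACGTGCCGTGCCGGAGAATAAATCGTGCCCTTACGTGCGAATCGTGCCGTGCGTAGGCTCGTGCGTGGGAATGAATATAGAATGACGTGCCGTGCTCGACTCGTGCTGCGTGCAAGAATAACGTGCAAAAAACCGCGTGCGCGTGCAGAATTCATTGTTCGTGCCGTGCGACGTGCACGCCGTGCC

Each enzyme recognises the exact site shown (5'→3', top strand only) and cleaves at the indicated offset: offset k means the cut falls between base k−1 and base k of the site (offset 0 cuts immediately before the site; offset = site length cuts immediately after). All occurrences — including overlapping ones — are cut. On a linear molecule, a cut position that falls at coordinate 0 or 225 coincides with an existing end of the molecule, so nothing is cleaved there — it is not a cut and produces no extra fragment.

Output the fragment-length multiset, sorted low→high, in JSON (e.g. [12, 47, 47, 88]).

Per-enzyme occurrences:
  UxaI (CGTGC, off=2): starts [24, 30, 40, 45, 62, 72, 81, 86, 98, 124, 129, 140, 147, 160, 174, 180, 198, 203, 210, 219] → cuts [26, 32, 42, 47, 64, 74, 83, 88, 100, 126, 131, 142, 149, 162, 176, 182, 200, 205, 212, 221]
  MvoV (GAAT, off=0): starts [0, 8, 54, 77, 107, 111, 118, 154, 186] → cuts [8, 54, 77, 107, 111, 118, 154, 186] (position 0 is a terminus of the linear molecule — no cut)

All cut coordinates (distinct, sorted): [8, 26, 32, 42, 47, 54, 64, 74, 77, 83, 88, 100, 107, 111, 118, 126, 131, 142, 149, 154, 162, 176, 182, 186, 200, 205, 212, 221]

Fragments:
  [0,8): 8 bp
  [8,26): 18 bp
  [26,32): 6 bp
  [32,42): 10 bp
  [42,47): 5 bp
  [47,54): 7 bp
  [54,64): 10 bp
  [64,74): 10 bp
  [74,77): 3 bp
  [77,83): 6 bp
  [83,88): 5 bp
  [88,100): 12 bp
  [100,107): 7 bp
  [107,111): 4 bp
  [111,118): 7 bp
  [118,126): 8 bp
  [126,131): 5 bp
  [131,142): 11 bp
  [142,149): 7 bp
  [149,154): 5 bp
  [154,162): 8 bp
  [162,176): 14 bp
  [176,182): 6 bp
  [182,186): 4 bp
  [186,200): 14 bp
  [200,205): 5 bp
  [205,212): 7 bp
  [212,221): 9 bp
  [221,225): 4 bp

[3,4,4,4,5,5,5,5,5,6,6,6,7,7,7,7,7,8,8,8,9,10,10,10,11,12,14,14,18]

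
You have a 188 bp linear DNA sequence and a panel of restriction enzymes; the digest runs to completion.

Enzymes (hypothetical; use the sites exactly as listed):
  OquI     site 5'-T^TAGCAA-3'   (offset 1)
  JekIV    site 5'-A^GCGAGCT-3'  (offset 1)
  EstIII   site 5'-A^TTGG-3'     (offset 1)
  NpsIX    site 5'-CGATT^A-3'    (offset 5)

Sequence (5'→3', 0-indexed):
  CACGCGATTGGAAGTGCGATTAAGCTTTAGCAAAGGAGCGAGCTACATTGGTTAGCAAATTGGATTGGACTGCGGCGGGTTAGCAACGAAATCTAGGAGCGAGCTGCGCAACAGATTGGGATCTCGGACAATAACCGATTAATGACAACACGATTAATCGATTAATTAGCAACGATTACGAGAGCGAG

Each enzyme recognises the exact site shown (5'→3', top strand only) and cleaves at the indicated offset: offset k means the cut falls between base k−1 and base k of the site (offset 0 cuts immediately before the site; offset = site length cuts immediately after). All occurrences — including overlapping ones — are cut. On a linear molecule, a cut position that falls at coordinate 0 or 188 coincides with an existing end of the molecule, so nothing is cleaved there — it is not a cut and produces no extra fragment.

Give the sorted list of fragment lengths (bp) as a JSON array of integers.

[3,5,5,6,7,7,8,10,10,11,11,14,15,16,17,18,25]

Per-enzyme occurrences:
  OquI TTAGCAA/1: at [26, 51, 79, 165] ⇒ [27, 52, 80, 166]
  JekIV AGCGAGCT/1: at [36, 97] ⇒ [37, 98]
  EstIII ATTGG/1: at [6, 46, 58, 63, 114] ⇒ [7, 47, 59, 64, 115]
  NpsIX CGATTA/5: at [16, 135, 150, 158, 172] ⇒ [21, 140, 155, 163, 177]

All cut coordinates (distinct, sorted): [7, 21, 27, 37, 47, 52, 59, 64, 80, 98, 115, 140, 155, 163, 166, 177]

Fragment lengths:
  [0,7): 7 bp
  [7,21): 14 bp
  [21,27): 6 bp
  [27,37): 10 bp
  [37,47): 10 bp
  [47,52): 5 bp
  [52,59): 7 bp
  [59,64): 5 bp
  [64,80): 16 bp
  [80,98): 18 bp
  [98,115): 17 bp
  [115,140): 25 bp
  [140,155): 15 bp
  [155,163): 8 bp
  [163,166): 3 bp
  [166,177): 11 bp
  [177,188): 11 bp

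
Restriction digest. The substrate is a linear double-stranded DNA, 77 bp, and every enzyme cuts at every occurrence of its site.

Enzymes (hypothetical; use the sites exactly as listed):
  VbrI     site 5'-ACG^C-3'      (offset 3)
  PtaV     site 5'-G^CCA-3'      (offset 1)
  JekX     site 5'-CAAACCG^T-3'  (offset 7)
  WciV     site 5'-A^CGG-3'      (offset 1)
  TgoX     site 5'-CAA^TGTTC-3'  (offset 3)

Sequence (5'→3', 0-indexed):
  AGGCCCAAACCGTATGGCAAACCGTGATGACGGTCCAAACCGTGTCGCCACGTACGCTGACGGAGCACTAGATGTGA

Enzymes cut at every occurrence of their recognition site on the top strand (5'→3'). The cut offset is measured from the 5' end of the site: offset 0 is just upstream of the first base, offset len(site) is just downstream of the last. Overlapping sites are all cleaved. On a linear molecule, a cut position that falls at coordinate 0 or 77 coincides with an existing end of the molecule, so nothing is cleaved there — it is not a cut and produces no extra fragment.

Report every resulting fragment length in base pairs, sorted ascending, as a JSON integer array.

Scan for sites:
  VbrI ACGC/3: at [53] ⇒ [56]
  PtaV GCCA/1: at [46] ⇒ [47]
  JekX CAAACCGT/7: at [5, 17, 35] ⇒ [12, 24, 42]
  WciV ACGG/1: at [29, 59] ⇒ [30, 60]
  TgoX (CAATGTTC, off=3): no sites

Pooled cuts: [12, 24, 30, 42, 47, 56, 60]

Fragment lengths:
  [0,12): 12 bp
  [12,24): 12 bp
  [24,30): 6 bp
  [30,42): 12 bp
  [42,47): 5 bp
  [47,56): 9 bp
  [56,60): 4 bp
  [60,77): 17 bp

[4,5,6,9,12,12,12,17]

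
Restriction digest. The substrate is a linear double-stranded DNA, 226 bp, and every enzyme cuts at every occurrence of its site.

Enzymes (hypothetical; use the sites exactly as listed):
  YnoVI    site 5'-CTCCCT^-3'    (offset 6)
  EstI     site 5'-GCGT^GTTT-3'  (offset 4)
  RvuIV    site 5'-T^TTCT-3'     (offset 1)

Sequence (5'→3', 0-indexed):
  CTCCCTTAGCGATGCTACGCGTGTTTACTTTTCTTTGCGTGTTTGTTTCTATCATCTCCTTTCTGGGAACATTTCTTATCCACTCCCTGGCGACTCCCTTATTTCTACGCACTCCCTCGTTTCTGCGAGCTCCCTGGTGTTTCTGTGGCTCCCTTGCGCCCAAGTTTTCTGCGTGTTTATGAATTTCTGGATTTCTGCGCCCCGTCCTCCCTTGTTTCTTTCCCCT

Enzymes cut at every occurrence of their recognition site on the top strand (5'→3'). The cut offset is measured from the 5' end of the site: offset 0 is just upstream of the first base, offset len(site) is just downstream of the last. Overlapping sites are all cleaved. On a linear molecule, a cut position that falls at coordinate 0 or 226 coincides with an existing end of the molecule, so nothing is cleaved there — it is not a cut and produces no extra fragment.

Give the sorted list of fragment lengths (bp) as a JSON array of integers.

Scan for sites:
  YnoVI (CTCCCT, off=6): starts [0, 82, 93, 111, 129, 148, 206] → cuts [6, 88, 99, 117, 135, 154, 212]
  EstI (GCGTGTTT, off=4): starts [18, 36, 170] → cuts [22, 40, 174]
  RvuIV (TTTCT, off=1): starts [29, 45, 59, 71, 101, 119, 139, 165, 183, 191, 214] → cuts [30, 46, 60, 72, 102, 120, 140, 166, 184, 192, 215]

Pooled cuts: [6, 22, 30, 40, 46, 60, 72, 88, 99, 102, 117, 120, 135, 140, 154, 166, 174, 184, 192, 212, 215]

Fragments:
  [0,6): 6 bp
  [6,22): 16 bp
  [22,30): 8 bp
  [30,40): 10 bp
  [40,46): 6 bp
  [46,60): 14 bp
  [60,72): 12 bp
  [72,88): 16 bp
  [88,99): 11 bp
  [99,102): 3 bp
  [102,117): 15 bp
  [117,120): 3 bp
  [120,135): 15 bp
  [135,140): 5 bp
  [140,154): 14 bp
  [154,166): 12 bp
  [166,174): 8 bp
  [174,184): 10 bp
  [184,192): 8 bp
  [192,212): 20 bp
  [212,215): 3 bp
  [215,226): 11 bp

[3,3,3,5,6,6,8,8,8,10,10,11,11,12,12,14,14,15,15,16,16,20]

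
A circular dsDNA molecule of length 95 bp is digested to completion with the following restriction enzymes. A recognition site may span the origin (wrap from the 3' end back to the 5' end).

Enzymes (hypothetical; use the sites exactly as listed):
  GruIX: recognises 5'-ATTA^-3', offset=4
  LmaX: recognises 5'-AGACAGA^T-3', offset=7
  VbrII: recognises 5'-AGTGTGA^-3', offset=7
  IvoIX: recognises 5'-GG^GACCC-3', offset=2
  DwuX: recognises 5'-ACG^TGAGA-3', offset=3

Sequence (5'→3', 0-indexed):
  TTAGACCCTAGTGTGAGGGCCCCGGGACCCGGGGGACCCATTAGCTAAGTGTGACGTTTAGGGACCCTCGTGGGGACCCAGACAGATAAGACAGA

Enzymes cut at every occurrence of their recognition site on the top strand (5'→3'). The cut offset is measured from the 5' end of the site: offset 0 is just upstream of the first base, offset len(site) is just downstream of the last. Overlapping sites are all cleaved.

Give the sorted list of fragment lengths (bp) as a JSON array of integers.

Site scan:
  GruIX ATTA/4: at [39, 94] ⇒ [3, 43]
  LmaX AGACAGAT/7: at [79, 88] ⇒ [0, 86]
  VbrII AGTGTGA/7: at [9, 47] ⇒ [16, 54]
  IvoIX GGGACCC/2: at [23, 32, 60, 72] ⇒ [25, 34, 62, 74]
  DwuX (ACGTGAGA, off=3): no sites

All cut coordinates (distinct, sorted): [0, 3, 16, 25, 34, 43, 54, 62, 74, 86]

Fragment lengths:
  0→3: 3 bp
  3→16: 13 bp
  16→25: 9 bp
  25→34: 9 bp
  34→43: 9 bp
  43→54: 11 bp
  54→62: 8 bp
  62→74: 12 bp
  74→86: 12 bp
  86→0 (wrap): 95-86+0 = 9 bp

[3,8,9,9,9,9,11,12,12,13]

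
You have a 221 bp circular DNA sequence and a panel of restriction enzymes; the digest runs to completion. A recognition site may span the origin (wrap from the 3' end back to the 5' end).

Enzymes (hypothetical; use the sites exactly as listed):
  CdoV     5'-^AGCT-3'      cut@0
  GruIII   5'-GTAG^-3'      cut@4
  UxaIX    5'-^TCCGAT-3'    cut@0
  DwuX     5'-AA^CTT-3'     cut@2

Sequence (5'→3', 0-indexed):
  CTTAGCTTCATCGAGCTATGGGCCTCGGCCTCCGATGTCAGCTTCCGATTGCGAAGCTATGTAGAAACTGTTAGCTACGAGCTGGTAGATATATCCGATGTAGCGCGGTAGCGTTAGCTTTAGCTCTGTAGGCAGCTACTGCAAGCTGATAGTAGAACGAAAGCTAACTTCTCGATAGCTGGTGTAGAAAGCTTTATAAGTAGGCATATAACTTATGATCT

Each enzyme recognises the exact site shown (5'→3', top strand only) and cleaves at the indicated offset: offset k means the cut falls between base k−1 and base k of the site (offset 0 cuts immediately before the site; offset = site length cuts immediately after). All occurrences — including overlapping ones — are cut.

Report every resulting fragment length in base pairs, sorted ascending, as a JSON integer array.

[2,2,4,4,5,6,6,6,7,8,8,8,9,9,9,10,10,10,10,10,11,11,12,13,14,17]

Site scan:
  CdoV AGCT/0: at [3, 13, 39, 54, 72, 79, 115, 121, 133, 143, 161, 176, 189] ⇒ [3, 13, 39, 54, 72, 79, 115, 121, 133, 143, 161, 176, 189]
  GruIII GTAG/4: at [60, 84, 99, 107, 127, 151, 183, 199] ⇒ [64, 88, 103, 111, 131, 155, 187, 203]
  UxaIX TCCGAT/0: at [30, 43, 93] ⇒ [30, 43, 93]
  DwuX AACTT/2: at [165, 209] ⇒ [167, 211]

Pooled cuts: [3, 13, 30, 39, 43, 54, 64, 72, 79, 88, 93, 103, 111, 115, 121, 131, 133, 143, 155, 161, 167, 176, 187, 189, 203, 211]

Fragments:
  3→13: 10 bp
  13→30: 17 bp
  30→39: 9 bp
  39→43: 4 bp
  43→54: 11 bp
  54→64: 10 bp
  64→72: 8 bp
  72→79: 7 bp
  79→88: 9 bp
  88→93: 5 bp
  93→103: 10 bp
  103→111: 8 bp
  111→115: 4 bp
  115→121: 6 bp
  121→131: 10 bp
  131→133: 2 bp
  133→143: 10 bp
  143→155: 12 bp
  155→161: 6 bp
  161→167: 6 bp
  167→176: 9 bp
  176→187: 11 bp
  187→189: 2 bp
  189→203: 14 bp
  203→211: 8 bp
  211→3 (wrap): 221-211+3 = 13 bp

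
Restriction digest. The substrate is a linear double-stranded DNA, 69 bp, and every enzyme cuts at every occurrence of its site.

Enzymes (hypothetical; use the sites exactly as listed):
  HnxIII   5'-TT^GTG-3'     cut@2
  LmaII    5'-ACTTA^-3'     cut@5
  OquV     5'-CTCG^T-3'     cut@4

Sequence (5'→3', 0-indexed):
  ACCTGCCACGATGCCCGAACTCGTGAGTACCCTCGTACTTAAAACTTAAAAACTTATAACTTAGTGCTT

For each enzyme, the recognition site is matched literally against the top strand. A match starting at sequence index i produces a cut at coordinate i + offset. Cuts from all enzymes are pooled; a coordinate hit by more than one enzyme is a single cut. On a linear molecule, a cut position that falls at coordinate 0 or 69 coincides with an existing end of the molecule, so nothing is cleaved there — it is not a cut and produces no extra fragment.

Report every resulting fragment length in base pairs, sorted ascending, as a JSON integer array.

[6,6,7,7,8,12,23]

Scan for sites:
  HnxIII (TTGTG, off=2): no sites
  LmaII (ACTTA, off=5): starts [36, 43, 51, 58] → cuts [41, 48, 56, 63]
  OquV (CTCGT, off=4): starts [19, 31] → cuts [23, 35]

Pooled cuts: [23, 35, 41, 48, 56, 63]

Fragments:
  [0,23): 23 bp
  [23,35): 12 bp
  [35,41): 6 bp
  [41,48): 7 bp
  [48,56): 8 bp
  [56,63): 7 bp
  [63,69): 6 bp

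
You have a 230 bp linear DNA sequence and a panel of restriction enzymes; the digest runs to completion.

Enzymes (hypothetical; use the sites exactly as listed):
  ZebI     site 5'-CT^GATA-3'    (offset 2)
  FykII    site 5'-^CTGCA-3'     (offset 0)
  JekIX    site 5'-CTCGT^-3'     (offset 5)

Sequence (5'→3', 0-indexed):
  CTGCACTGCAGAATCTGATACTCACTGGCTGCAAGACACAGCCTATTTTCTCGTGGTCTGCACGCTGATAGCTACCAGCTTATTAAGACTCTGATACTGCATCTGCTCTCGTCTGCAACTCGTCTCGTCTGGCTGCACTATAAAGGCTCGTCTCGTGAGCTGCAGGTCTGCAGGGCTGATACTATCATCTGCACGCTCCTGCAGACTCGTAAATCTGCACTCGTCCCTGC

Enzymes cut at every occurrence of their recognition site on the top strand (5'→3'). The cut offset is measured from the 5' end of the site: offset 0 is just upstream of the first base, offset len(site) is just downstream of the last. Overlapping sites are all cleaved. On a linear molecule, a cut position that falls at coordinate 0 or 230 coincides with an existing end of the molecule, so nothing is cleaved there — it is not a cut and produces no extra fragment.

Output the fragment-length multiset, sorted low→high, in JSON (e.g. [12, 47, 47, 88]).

Scan for sites:
  ZebI (CTGATA, off=2): starts [14, 64, 90, 175] → cuts [16, 66, 92, 177]
  FykII (CTGCA, off=0): starts [0, 5, 28, 57, 96, 112, 132, 159, 167, 188, 198, 214] → cuts [5, 28, 57, 96, 112, 132, 159, 167, 188, 198, 214] (position 0 is a terminus of the linear molecule — no cut)
  JekIX (CTCGT, off=5): starts [49, 107, 118, 123, 146, 151, 205, 219] → cuts [54, 112, 123, 128, 151, 156, 210, 224]

Pooled cuts: [5, 16, 28, 54, 57, 66, 92, 96, 112, 123, 128, 132, 151, 156, 159, 167, 177, 188, 198, 210, 214, 224]

Fragment lengths:
  [0,5): 5 bp
  [5,16): 11 bp
  [16,28): 12 bp
  [28,54): 26 bp
  [54,57): 3 bp
  [57,66): 9 bp
  [66,92): 26 bp
  [92,96): 4 bp
  [96,112): 16 bp
  [112,123): 11 bp
  [123,128): 5 bp
  [128,132): 4 bp
  [132,151): 19 bp
  [151,156): 5 bp
  [156,159): 3 bp
  [159,167): 8 bp
  [167,177): 10 bp
  [177,188): 11 bp
  [188,198): 10 bp
  [198,210): 12 bp
  [210,214): 4 bp
  [214,224): 10 bp
  [224,230): 6 bp

[3,3,4,4,4,5,5,5,6,8,9,10,10,10,11,11,11,12,12,16,19,26,26]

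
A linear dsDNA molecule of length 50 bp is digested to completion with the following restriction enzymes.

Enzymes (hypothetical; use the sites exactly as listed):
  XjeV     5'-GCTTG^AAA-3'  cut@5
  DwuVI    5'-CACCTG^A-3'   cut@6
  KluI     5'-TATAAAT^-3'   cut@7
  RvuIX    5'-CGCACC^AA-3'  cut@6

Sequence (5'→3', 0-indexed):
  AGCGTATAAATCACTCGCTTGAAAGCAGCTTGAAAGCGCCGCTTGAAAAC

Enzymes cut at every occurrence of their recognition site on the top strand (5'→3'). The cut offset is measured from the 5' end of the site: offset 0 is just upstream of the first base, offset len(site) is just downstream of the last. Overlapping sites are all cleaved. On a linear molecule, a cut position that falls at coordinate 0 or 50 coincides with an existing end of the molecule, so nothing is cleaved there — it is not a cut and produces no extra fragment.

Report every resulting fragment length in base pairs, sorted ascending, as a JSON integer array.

Scan for sites:
  XjeV GCTTGAAA/5: at [16, 27, 40] ⇒ [21, 32, 45]
  DwuVI (CACCTGA, off=6): no sites
  KluI TATAAAT/7: at [4] ⇒ [11]
  RvuIX (CGCACCAA, off=6): no sites

All cut coordinates (distinct, sorted): [11, 21, 32, 45]

Fragment lengths:
  [0,11): 11 bp
  [11,21): 10 bp
  [21,32): 11 bp
  [32,45): 13 bp
  [45,50): 5 bp

[5,10,11,11,13]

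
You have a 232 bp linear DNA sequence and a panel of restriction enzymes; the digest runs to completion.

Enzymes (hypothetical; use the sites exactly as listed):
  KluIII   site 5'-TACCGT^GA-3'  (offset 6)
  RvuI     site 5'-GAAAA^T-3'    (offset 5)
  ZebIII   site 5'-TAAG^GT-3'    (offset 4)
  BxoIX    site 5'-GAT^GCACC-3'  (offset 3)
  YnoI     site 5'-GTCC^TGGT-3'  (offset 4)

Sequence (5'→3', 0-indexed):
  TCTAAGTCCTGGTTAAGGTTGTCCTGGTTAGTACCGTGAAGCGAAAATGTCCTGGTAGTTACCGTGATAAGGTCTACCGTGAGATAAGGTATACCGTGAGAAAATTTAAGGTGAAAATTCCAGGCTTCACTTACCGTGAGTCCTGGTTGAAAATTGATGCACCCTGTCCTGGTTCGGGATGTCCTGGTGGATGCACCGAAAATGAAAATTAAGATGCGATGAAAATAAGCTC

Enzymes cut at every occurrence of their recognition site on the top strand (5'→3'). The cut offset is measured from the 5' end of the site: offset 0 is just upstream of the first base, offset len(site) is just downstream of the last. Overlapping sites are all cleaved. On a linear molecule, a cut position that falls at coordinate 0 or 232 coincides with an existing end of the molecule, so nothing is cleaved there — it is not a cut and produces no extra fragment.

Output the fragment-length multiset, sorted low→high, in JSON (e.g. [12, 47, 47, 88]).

Site scan:
  KluIII TACCGTGA/6: at [31, 59, 74, 91, 131] ⇒ [37, 65, 80, 97, 137]
  RvuI GAAAAT/5: at [42, 99, 112, 148, 197, 203, 220] ⇒ [47, 104, 117, 153, 202, 208, 225]
  ZebIII TAAGGT/4: at [13, 67, 84, 106] ⇒ [17, 71, 88, 110]
  BxoIX GATGCACC/3: at [155, 189] ⇒ [158, 192]
  YnoI GTCCTGGT/4: at [5, 20, 48, 139, 165, 180] ⇒ [9, 24, 52, 143, 169, 184]

All cut coordinates (distinct, sorted): [9, 17, 24, 37, 47, 52, 65, 71, 80, 88, 97, 104, 110, 117, 137, 143, 153, 158, 169, 184, 192, 202, 208, 225]

Fragment lengths:
  [0,9): 9 bp
  [9,17): 8 bp
  [17,24): 7 bp
  [24,37): 13 bp
  [37,47): 10 bp
  [47,52): 5 bp
  [52,65): 13 bp
  [65,71): 6 bp
  [71,80): 9 bp
  [80,88): 8 bp
  [88,97): 9 bp
  [97,104): 7 bp
  [104,110): 6 bp
  [110,117): 7 bp
  [117,137): 20 bp
  [137,143): 6 bp
  [143,153): 10 bp
  [153,158): 5 bp
  [158,169): 11 bp
  [169,184): 15 bp
  [184,192): 8 bp
  [192,202): 10 bp
  [202,208): 6 bp
  [208,225): 17 bp
  [225,232): 7 bp

[5,5,6,6,6,6,7,7,7,7,8,8,8,9,9,9,10,10,10,11,13,13,15,17,20]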